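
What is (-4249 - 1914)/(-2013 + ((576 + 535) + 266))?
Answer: 6163/636 ≈ 9.6902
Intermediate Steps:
(-4249 - 1914)/(-2013 + ((576 + 535) + 266)) = -6163/(-2013 + (1111 + 266)) = -6163/(-2013 + 1377) = -6163/(-636) = -6163*(-1/636) = 6163/636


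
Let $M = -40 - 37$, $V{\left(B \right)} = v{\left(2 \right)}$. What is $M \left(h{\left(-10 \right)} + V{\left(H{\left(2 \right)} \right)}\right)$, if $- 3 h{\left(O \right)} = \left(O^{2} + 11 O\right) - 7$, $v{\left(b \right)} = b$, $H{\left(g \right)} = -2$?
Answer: $- \frac{1771}{3} \approx -590.33$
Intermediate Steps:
$V{\left(B \right)} = 2$
$h{\left(O \right)} = \frac{7}{3} - \frac{11 O}{3} - \frac{O^{2}}{3}$ ($h{\left(O \right)} = - \frac{\left(O^{2} + 11 O\right) - 7}{3} = - \frac{-7 + O^{2} + 11 O}{3} = \frac{7}{3} - \frac{11 O}{3} - \frac{O^{2}}{3}$)
$M = -77$ ($M = -40 - 37 = -77$)
$M \left(h{\left(-10 \right)} + V{\left(H{\left(2 \right)} \right)}\right) = - 77 \left(\left(\frac{7}{3} - - \frac{110}{3} - \frac{\left(-10\right)^{2}}{3}\right) + 2\right) = - 77 \left(\left(\frac{7}{3} + \frac{110}{3} - \frac{100}{3}\right) + 2\right) = - 77 \left(\frac{17}{3} + 2\right) = \left(-77\right) \frac{23}{3} = - \frac{1771}{3}$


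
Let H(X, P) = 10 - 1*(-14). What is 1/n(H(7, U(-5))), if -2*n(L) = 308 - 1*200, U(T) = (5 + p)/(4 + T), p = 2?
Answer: -1/54 ≈ -0.018519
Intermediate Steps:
U(T) = 7/(4 + T) (U(T) = (5 + 2)/(4 + T) = 7/(4 + T))
H(X, P) = 24 (H(X, P) = 10 + 14 = 24)
n(L) = -54 (n(L) = -(308 - 1*200)/2 = -(308 - 200)/2 = -1/2*108 = -54)
1/n(H(7, U(-5))) = 1/(-54) = -1/54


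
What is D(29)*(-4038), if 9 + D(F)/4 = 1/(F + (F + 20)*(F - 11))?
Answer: 132414096/911 ≈ 1.4535e+5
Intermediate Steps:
D(F) = -36 + 4/(F + (-11 + F)*(20 + F)) (D(F) = -36 + 4/(F + (F + 20)*(F - 11)) = -36 + 4/(F + (20 + F)*(-11 + F)) = -36 + 4/(F + (-11 + F)*(20 + F)))
D(29)*(-4038) = (4*(1981 - 90*29 - 9*29²)/(-220 + 29² + 10*29))*(-4038) = (4*(1981 - 2610 - 9*841)/(-220 + 841 + 290))*(-4038) = (4*(1981 - 2610 - 7569)/911)*(-4038) = (4*(1/911)*(-8198))*(-4038) = -32792/911*(-4038) = 132414096/911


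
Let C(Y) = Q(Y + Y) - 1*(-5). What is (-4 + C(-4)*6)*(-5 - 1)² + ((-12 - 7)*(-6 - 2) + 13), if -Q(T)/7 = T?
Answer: 13197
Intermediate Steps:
Q(T) = -7*T
C(Y) = 5 - 14*Y (C(Y) = -7*(Y + Y) - 1*(-5) = -14*Y + 5 = 5 - 14*Y)
(-4 + C(-4)*6)*(-5 - 1)² + ((-12 - 7)*(-6 - 2) + 13) = (-4 + (5 - 14*(-4))*6)*(-5 - 1)² + ((-12 - 7)*(-6 - 2) + 13) = (-4 + (5 + 56)*6)*(-6)² + (-19*(-8) + 13) = (-4 + 61*6)*36 + (152 + 13) = (-4 + 366)*36 + 165 = 362*36 + 165 = 13032 + 165 = 13197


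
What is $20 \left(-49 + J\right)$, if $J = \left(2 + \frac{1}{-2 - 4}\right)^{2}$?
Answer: $- \frac{8215}{9} \approx -912.78$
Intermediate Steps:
$J = \frac{121}{36}$ ($J = \left(2 + \frac{1}{-6}\right)^{2} = \left(2 - \frac{1}{6}\right)^{2} = \left(\frac{11}{6}\right)^{2} = \frac{121}{36} \approx 3.3611$)
$20 \left(-49 + J\right) = 20 \left(-49 + \frac{121}{36}\right) = 20 \left(- \frac{1643}{36}\right) = - \frac{8215}{9}$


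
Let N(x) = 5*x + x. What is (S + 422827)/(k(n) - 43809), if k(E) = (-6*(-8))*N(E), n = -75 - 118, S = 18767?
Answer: -147198/33131 ≈ -4.4429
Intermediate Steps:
n = -193
N(x) = 6*x
k(E) = 288*E (k(E) = (-6*(-8))*(6*E) = 48*(6*E) = 288*E)
(S + 422827)/(k(n) - 43809) = (18767 + 422827)/(288*(-193) - 43809) = 441594/(-55584 - 43809) = 441594/(-99393) = 441594*(-1/99393) = -147198/33131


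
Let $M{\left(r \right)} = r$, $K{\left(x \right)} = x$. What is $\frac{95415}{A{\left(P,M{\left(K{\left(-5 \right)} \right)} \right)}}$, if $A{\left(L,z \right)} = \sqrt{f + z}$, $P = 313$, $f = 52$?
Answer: $\frac{95415 \sqrt{47}}{47} \approx 13918.0$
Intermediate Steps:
$A{\left(L,z \right)} = \sqrt{52 + z}$
$\frac{95415}{A{\left(P,M{\left(K{\left(-5 \right)} \right)} \right)}} = \frac{95415}{\sqrt{52 - 5}} = \frac{95415}{\sqrt{47}} = 95415 \frac{\sqrt{47}}{47} = \frac{95415 \sqrt{47}}{47}$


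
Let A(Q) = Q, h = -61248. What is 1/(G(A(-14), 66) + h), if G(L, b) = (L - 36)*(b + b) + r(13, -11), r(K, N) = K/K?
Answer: -1/67847 ≈ -1.4739e-5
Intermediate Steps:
r(K, N) = 1
G(L, b) = 1 + 2*b*(-36 + L) (G(L, b) = (L - 36)*(b + b) + 1 = (-36 + L)*(2*b) + 1 = 2*b*(-36 + L) + 1 = 1 + 2*b*(-36 + L))
1/(G(A(-14), 66) + h) = 1/((1 - 72*66 + 2*(-14)*66) - 61248) = 1/((1 - 4752 - 1848) - 61248) = 1/(-6599 - 61248) = 1/(-67847) = -1/67847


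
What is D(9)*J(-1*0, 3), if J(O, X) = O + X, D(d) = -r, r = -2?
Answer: 6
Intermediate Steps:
D(d) = 2 (D(d) = -1*(-2) = 2)
D(9)*J(-1*0, 3) = 2*(-1*0 + 3) = 2*(0 + 3) = 2*3 = 6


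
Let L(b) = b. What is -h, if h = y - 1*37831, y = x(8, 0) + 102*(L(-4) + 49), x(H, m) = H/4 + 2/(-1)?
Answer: 33241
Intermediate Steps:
x(H, m) = -2 + H/4 (x(H, m) = H*(1/4) + 2*(-1) = H/4 - 2 = -2 + H/4)
y = 4590 (y = (-2 + (1/4)*8) + 102*(-4 + 49) = (-2 + 2) + 102*45 = 0 + 4590 = 4590)
h = -33241 (h = 4590 - 1*37831 = 4590 - 37831 = -33241)
-h = -1*(-33241) = 33241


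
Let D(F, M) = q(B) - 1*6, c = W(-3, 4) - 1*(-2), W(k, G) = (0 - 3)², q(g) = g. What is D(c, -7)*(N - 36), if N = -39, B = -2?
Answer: 600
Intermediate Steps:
W(k, G) = 9 (W(k, G) = (-3)² = 9)
c = 11 (c = 9 - 1*(-2) = 9 + 2 = 11)
D(F, M) = -8 (D(F, M) = -2 - 1*6 = -2 - 6 = -8)
D(c, -7)*(N - 36) = -8*(-39 - 36) = -8*(-75) = 600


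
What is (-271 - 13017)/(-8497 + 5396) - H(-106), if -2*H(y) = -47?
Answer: -119171/6202 ≈ -19.215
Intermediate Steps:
H(y) = 47/2 (H(y) = -1/2*(-47) = 47/2)
(-271 - 13017)/(-8497 + 5396) - H(-106) = (-271 - 13017)/(-8497 + 5396) - 1*47/2 = -13288/(-3101) - 47/2 = -13288*(-1/3101) - 47/2 = 13288/3101 - 47/2 = -119171/6202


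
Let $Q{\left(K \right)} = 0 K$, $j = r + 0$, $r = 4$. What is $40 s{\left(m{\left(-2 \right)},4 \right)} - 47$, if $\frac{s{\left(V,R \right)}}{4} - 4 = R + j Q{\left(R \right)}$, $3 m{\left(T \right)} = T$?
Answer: $1233$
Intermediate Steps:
$j = 4$ ($j = 4 + 0 = 4$)
$Q{\left(K \right)} = 0$
$m{\left(T \right)} = \frac{T}{3}$
$s{\left(V,R \right)} = 16 + 4 R$ ($s{\left(V,R \right)} = 16 + 4 \left(R + 4 \cdot 0\right) = 16 + 4 \left(R + 0\right) = 16 + 4 R$)
$40 s{\left(m{\left(-2 \right)},4 \right)} - 47 = 40 \left(16 + 4 \cdot 4\right) - 47 = 40 \left(16 + 16\right) - 47 = 40 \cdot 32 - 47 = 1280 - 47 = 1233$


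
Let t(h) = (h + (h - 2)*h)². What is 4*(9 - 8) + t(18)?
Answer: 93640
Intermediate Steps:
t(h) = (h + h*(-2 + h))² (t(h) = (h + (-2 + h)*h)² = (h + h*(-2 + h))²)
4*(9 - 8) + t(18) = 4*(9 - 8) + 18²*(-1 + 18)² = 4*1 + 324*17² = 4 + 324*289 = 4 + 93636 = 93640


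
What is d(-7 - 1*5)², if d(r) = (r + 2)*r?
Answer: 14400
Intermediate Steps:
d(r) = r*(2 + r) (d(r) = (2 + r)*r = r*(2 + r))
d(-7 - 1*5)² = ((-7 - 1*5)*(2 + (-7 - 1*5)))² = ((-7 - 5)*(2 + (-7 - 5)))² = (-12*(2 - 12))² = (-12*(-10))² = 120² = 14400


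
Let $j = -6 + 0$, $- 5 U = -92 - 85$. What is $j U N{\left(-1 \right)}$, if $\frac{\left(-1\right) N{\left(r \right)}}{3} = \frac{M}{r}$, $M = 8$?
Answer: $- \frac{25488}{5} \approx -5097.6$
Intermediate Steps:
$N{\left(r \right)} = - \frac{24}{r}$ ($N{\left(r \right)} = - 3 \frac{8}{r} = - \frac{24}{r}$)
$U = \frac{177}{5}$ ($U = - \frac{-92 - 85}{5} = \left(- \frac{1}{5}\right) \left(-177\right) = \frac{177}{5} \approx 35.4$)
$j = -6$
$j U N{\left(-1 \right)} = - 6 \frac{177 \left(- \frac{24}{-1}\right)}{5} = - 6 \frac{177 \left(\left(-24\right) \left(-1\right)\right)}{5} = - 6 \cdot \frac{177}{5} \cdot 24 = \left(-6\right) \frac{4248}{5} = - \frac{25488}{5}$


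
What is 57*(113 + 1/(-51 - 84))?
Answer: 289826/45 ≈ 6440.6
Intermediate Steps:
57*(113 + 1/(-51 - 84)) = 57*(113 + 1/(-135)) = 57*(113 - 1/135) = 57*(15254/135) = 289826/45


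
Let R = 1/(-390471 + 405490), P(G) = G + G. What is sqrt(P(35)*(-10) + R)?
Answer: I*sqrt(157899237681)/15019 ≈ 26.458*I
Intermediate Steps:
P(G) = 2*G
R = 1/15019 ≈ 6.6582e-5
sqrt(P(35)*(-10) + R) = sqrt((2*35)*(-10) + 1/15019) = sqrt(70*(-10) + 1/15019) = sqrt(-700 + 1/15019) = sqrt(-10513299/15019) = I*sqrt(157899237681)/15019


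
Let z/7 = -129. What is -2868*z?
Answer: 2589804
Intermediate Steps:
z = -903 (z = 7*(-129) = -903)
-2868*z = -2868*(-903) = 2589804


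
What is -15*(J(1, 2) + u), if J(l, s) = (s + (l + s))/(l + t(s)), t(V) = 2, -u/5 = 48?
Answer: 3575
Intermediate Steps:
u = -240 (u = -5*48 = -240)
J(l, s) = (l + 2*s)/(2 + l) (J(l, s) = (s + (l + s))/(l + 2) = (l + 2*s)/(2 + l))
-15*(J(1, 2) + u) = -15*((1 + 2*2)/(2 + 1) - 240) = -15*((1 + 4)/3 - 240) = -15*((1/3)*5 - 240) = -15*(5/3 - 240) = -15*(-715/3) = 3575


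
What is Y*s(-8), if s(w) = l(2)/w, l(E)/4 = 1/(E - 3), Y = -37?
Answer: -37/2 ≈ -18.500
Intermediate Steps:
l(E) = 4/(-3 + E) (l(E) = 4/(E - 3) = 4/(-3 + E))
s(w) = -4/w (s(w) = (4/(-3 + 2))/w = (4/(-1))/w = (4*(-1))/w = -4/w)
Y*s(-8) = -(-148)/(-8) = -(-148)*(-1)/8 = -37*1/2 = -37/2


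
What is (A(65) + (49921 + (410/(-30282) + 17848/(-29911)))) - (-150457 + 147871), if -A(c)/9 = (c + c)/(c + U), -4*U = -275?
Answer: 363421844009086/6922631751 ≈ 52498.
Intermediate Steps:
U = 275/4 (U = -1/4*(-275) = 275/4 ≈ 68.750)
A(c) = -18*c/(275/4 + c) (A(c) = -9*(c + c)/(c + 275/4) = -9*2*c/(275/4 + c) = -18*c/(275/4 + c))
(A(65) + (49921 + (410/(-30282) + 17848/(-29911)))) - (-150457 + 147871) = (-72*65/(275 + 4*65) + (49921 + (410/(-30282) + 17848/(-29911)))) - (-150457 + 147871) = (-72*65/(275 + 260) + (49921 + (410*(-1/30282) + 17848*(-1/29911)))) - 1*(-2586) = (-72*65/535 + (49921 + (-205/15141 - 17848/29911))) + 2586 = (-72*65*1/535 + (49921 - 39481189/64697493)) + 2586 = (-936/107 + 3229724066864/64697493) + 2586 = 345519918301000/6922631751 + 2586 = 363421844009086/6922631751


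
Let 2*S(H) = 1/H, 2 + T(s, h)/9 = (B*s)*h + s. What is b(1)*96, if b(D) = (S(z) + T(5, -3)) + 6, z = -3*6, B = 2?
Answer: -68264/3 ≈ -22755.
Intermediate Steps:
T(s, h) = -18 + 9*s + 18*h*s (T(s, h) = -18 + 9*((2*s)*h + s) = -18 + 9*(2*h*s + s) = -18 + 9*(s + 2*h*s) = -18 + (9*s + 18*h*s) = -18 + 9*s + 18*h*s)
z = -18
S(H) = 1/(2*H)
b(D) = -8533/36 (b(D) = ((½)/(-18) + (-18 + 9*5 + 18*(-3)*5)) + 6 = ((½)*(-1/18) + (-18 + 45 - 270)) + 6 = (-1/36 - 243) + 6 = -8749/36 + 6 = -8533/36)
b(1)*96 = -8533/36*96 = -68264/3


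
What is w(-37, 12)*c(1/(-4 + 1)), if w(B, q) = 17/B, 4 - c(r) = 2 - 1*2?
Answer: -68/37 ≈ -1.8378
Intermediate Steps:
c(r) = 4 (c(r) = 4 - (2 - 1*2) = 4 - (2 - 2) = 4 - 1*0 = 4 + 0 = 4)
w(-37, 12)*c(1/(-4 + 1)) = (17/(-37))*4 = (17*(-1/37))*4 = -17/37*4 = -68/37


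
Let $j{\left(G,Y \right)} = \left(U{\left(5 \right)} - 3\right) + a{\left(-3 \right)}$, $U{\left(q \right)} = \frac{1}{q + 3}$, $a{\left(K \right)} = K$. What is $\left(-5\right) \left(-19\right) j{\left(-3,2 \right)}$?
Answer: $- \frac{4465}{8} \approx -558.13$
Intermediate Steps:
$U{\left(q \right)} = \frac{1}{3 + q}$
$j{\left(G,Y \right)} = - \frac{47}{8}$ ($j{\left(G,Y \right)} = \left(\frac{1}{3 + 5} - 3\right) - 3 = \left(\frac{1}{8} - 3\right) - 3 = - \frac{23}{8} - 3 = - \frac{47}{8}$)
$\left(-5\right) \left(-19\right) j{\left(-3,2 \right)} = \left(-5\right) \left(-19\right) \left(- \frac{47}{8}\right) = 95 \left(- \frac{47}{8}\right) = - \frac{4465}{8}$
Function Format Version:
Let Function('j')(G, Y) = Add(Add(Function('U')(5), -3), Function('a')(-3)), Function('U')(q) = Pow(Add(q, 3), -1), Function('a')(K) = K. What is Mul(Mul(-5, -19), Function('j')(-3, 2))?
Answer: Rational(-4465, 8) ≈ -558.13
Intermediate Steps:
Function('U')(q) = Pow(Add(3, q), -1)
Function('j')(G, Y) = Rational(-47, 8) (Function('j')(G, Y) = Add(Add(Pow(Add(3, 5), -1), -3), -3) = Add(Add(Pow(8, -1), -3), -3) = Add(Add(Rational(1, 8), -3), -3) = Add(Rational(-23, 8), -3) = Rational(-47, 8))
Mul(Mul(-5, -19), Function('j')(-3, 2)) = Mul(Mul(-5, -19), Rational(-47, 8)) = Mul(95, Rational(-47, 8)) = Rational(-4465, 8)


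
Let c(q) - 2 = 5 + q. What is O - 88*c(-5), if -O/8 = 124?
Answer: -1168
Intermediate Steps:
O = -992 (O = -8*124 = -992)
c(q) = 7 + q (c(q) = 2 + (5 + q) = 7 + q)
O - 88*c(-5) = -992 - 88*(7 - 5) = -992 - 88*2 = -992 - 176 = -1168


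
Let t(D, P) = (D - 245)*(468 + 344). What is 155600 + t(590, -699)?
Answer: 435740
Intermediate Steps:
t(D, P) = -198940 + 812*D (t(D, P) = (-245 + D)*812 = -198940 + 812*D)
155600 + t(590, -699) = 155600 + (-198940 + 812*590) = 155600 + (-198940 + 479080) = 155600 + 280140 = 435740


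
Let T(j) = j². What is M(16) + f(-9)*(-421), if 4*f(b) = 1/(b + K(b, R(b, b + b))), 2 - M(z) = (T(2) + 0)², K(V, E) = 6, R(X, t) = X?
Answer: 253/12 ≈ 21.083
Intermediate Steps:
M(z) = -14 (M(z) = 2 - (2² + 0)² = 2 - (4 + 0)² = 2 - 1*4² = 2 - 1*16 = 2 - 16 = -14)
f(b) = 1/(4*(6 + b)) (f(b) = 1/(4*(b + 6)) = 1/(4*(6 + b)))
M(16) + f(-9)*(-421) = -14 + (1/(4*(6 - 9)))*(-421) = -14 + ((¼)/(-3))*(-421) = -14 + ((¼)*(-⅓))*(-421) = -14 - 1/12*(-421) = -14 + 421/12 = 253/12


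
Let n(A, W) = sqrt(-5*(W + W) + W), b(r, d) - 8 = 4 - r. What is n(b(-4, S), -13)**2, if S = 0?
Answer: 117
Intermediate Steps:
b(r, d) = 12 - r (b(r, d) = 8 + (4 - r) = 12 - r)
n(A, W) = 3*sqrt(-W) (n(A, W) = sqrt(-10*W + W) = sqrt(-9*W) = 3*sqrt(-W))
n(b(-4, S), -13)**2 = (3*sqrt(-1*(-13)))**2 = (3*sqrt(13))**2 = 117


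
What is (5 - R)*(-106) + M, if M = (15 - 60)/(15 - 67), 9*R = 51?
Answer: 11159/156 ≈ 71.532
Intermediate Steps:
R = 17/3 (R = (⅑)*51 = 17/3 ≈ 5.6667)
M = 45/52 (M = -45/(-52) = -45*(-1/52) = 45/52 ≈ 0.86539)
(5 - R)*(-106) + M = (5 - 1*17/3)*(-106) + 45/52 = (5 - 17/3)*(-106) + 45/52 = -⅔*(-106) + 45/52 = 212/3 + 45/52 = 11159/156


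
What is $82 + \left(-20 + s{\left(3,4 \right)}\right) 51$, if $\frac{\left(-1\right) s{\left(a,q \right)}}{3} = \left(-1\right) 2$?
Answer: $-632$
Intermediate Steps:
$s{\left(a,q \right)} = 6$ ($s{\left(a,q \right)} = - 3 \left(\left(-1\right) 2\right) = \left(-3\right) \left(-2\right) = 6$)
$82 + \left(-20 + s{\left(3,4 \right)}\right) 51 = 82 + \left(-20 + 6\right) 51 = 82 - 714 = -632$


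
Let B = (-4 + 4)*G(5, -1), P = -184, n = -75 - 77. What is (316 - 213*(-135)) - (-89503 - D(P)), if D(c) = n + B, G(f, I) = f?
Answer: 118422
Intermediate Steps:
n = -152
B = 0 (B = (-4 + 4)*5 = 0*5 = 0)
D(c) = -152 (D(c) = -152 + 0 = -152)
(316 - 213*(-135)) - (-89503 - D(P)) = (316 - 213*(-135)) - (-89503 - 1*(-152)) = (316 + 28755) - (-89503 + 152) = 29071 - 1*(-89351) = 29071 + 89351 = 118422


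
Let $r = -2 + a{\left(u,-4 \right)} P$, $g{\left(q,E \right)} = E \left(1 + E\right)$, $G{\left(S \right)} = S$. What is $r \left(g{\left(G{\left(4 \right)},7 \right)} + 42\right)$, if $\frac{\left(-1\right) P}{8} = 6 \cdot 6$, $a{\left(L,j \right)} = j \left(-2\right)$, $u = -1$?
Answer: $-225988$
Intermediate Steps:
$a{\left(L,j \right)} = - 2 j$
$P = -288$ ($P = - 8 \cdot 6 \cdot 6 = \left(-8\right) 36 = -288$)
$r = -2306$ ($r = -2 + \left(-2\right) \left(-4\right) \left(-288\right) = -2 + 8 \left(-288\right) = -2 - 2304 = -2306$)
$r \left(g{\left(G{\left(4 \right)},7 \right)} + 42\right) = - 2306 \left(7 \left(1 + 7\right) + 42\right) = - 2306 \left(7 \cdot 8 + 42\right) = - 2306 \left(56 + 42\right) = \left(-2306\right) 98 = -225988$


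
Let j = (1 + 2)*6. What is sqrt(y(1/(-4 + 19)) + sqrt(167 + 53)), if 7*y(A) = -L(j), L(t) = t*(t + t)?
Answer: sqrt(-4536 + 98*sqrt(55))/7 ≈ 8.817*I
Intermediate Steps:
j = 18 (j = 3*6 = 18)
L(t) = 2*t**2 (L(t) = t*(2*t) = 2*t**2)
y(A) = -648/7 (y(A) = (-2*18**2)/7 = (-2*324)/7 = (-1*648)/7 = (1/7)*(-648) = -648/7)
sqrt(y(1/(-4 + 19)) + sqrt(167 + 53)) = sqrt(-648/7 + sqrt(167 + 53)) = sqrt(-648/7 + sqrt(220)) = sqrt(-648/7 + 2*sqrt(55))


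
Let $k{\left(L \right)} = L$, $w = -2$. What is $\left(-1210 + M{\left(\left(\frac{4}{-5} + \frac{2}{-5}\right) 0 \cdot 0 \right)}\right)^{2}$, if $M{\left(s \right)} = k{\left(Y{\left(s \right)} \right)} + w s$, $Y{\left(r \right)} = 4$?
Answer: $1454436$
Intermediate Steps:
$M{\left(s \right)} = 4 - 2 s$
$\left(-1210 + M{\left(\left(\frac{4}{-5} + \frac{2}{-5}\right) 0 \cdot 0 \right)}\right)^{2} = \left(-1210 + \left(4 - 2 \left(\frac{4}{-5} + \frac{2}{-5}\right) 0 \cdot 0\right)\right)^{2} = \left(-1210 + \left(4 - 2 \left(4 \left(- \frac{1}{5}\right) + 2 \left(- \frac{1}{5}\right)\right) 0 \cdot 0\right)\right)^{2} = \left(-1210 + \left(4 - 2 \left(- \frac{4}{5} - \frac{2}{5}\right) 0 \cdot 0\right)\right)^{2} = \left(-1210 + \left(4 - 2 \left(- \frac{6}{5}\right) 0 \cdot 0\right)\right)^{2} = \left(-1210 + \left(4 - 2 \cdot 0 \cdot 0\right)\right)^{2} = \left(-1210 + \left(4 - 0\right)\right)^{2} = \left(-1210 + \left(4 + 0\right)\right)^{2} = \left(-1210 + 4\right)^{2} = \left(-1206\right)^{2} = 1454436$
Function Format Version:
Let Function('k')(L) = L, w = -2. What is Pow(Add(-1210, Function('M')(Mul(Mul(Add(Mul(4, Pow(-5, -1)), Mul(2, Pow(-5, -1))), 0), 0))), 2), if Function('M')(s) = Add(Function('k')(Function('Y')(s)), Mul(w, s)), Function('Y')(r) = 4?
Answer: 1454436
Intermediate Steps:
Function('M')(s) = Add(4, Mul(-2, s))
Pow(Add(-1210, Function('M')(Mul(Mul(Add(Mul(4, Pow(-5, -1)), Mul(2, Pow(-5, -1))), 0), 0))), 2) = Pow(Add(-1210, Add(4, Mul(-2, Mul(Mul(Add(Mul(4, Pow(-5, -1)), Mul(2, Pow(-5, -1))), 0), 0)))), 2) = Pow(Add(-1210, Add(4, Mul(-2, Mul(Mul(Add(Mul(4, Rational(-1, 5)), Mul(2, Rational(-1, 5))), 0), 0)))), 2) = Pow(Add(-1210, Add(4, Mul(-2, Mul(Mul(Add(Rational(-4, 5), Rational(-2, 5)), 0), 0)))), 2) = Pow(Add(-1210, Add(4, Mul(-2, Mul(Mul(Rational(-6, 5), 0), 0)))), 2) = Pow(Add(-1210, Add(4, Mul(-2, Mul(0, 0)))), 2) = Pow(Add(-1210, Add(4, Mul(-2, 0))), 2) = Pow(Add(-1210, Add(4, 0)), 2) = Pow(Add(-1210, 4), 2) = Pow(-1206, 2) = 1454436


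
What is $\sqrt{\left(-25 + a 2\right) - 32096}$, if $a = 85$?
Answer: $i \sqrt{31951} \approx 178.75 i$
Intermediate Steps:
$\sqrt{\left(-25 + a 2\right) - 32096} = \sqrt{\left(-25 + 85 \cdot 2\right) - 32096} = \sqrt{\left(-25 + 170\right) - 32096} = \sqrt{145 - 32096} = \sqrt{-31951} = i \sqrt{31951}$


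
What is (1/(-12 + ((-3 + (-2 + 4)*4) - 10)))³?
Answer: -1/4913 ≈ -0.00020354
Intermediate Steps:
(1/(-12 + ((-3 + (-2 + 4)*4) - 10)))³ = (1/(-12 + ((-3 + 2*4) - 10)))³ = (1/(-12 + ((-3 + 8) - 10)))³ = (1/(-12 + (5 - 10)))³ = (1/(-12 - 5))³ = (1/(-17))³ = (-1/17)³ = -1/4913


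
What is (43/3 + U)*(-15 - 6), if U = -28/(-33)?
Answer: -3507/11 ≈ -318.82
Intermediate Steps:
U = 28/33 (U = -28*(-1/33) = 28/33 ≈ 0.84848)
(43/3 + U)*(-15 - 6) = (43/3 + 28/33)*(-15 - 6) = (43*(⅓) + 28/33)*(-21) = (43/3 + 28/33)*(-21) = (167/11)*(-21) = -3507/11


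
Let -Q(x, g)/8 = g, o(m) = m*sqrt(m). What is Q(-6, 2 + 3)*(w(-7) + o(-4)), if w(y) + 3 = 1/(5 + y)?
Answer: 140 + 320*I ≈ 140.0 + 320.0*I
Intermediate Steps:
o(m) = m**(3/2)
Q(x, g) = -8*g
w(y) = -3 + 1/(5 + y)
Q(-6, 2 + 3)*(w(-7) + o(-4)) = (-8*(2 + 3))*((-14 - 3*(-7))/(5 - 7) + (-4)**(3/2)) = (-8*5)*((-14 + 21)/(-2) - 8*I) = -40*(-1/2*7 - 8*I) = -40*(-7/2 - 8*I) = 140 + 320*I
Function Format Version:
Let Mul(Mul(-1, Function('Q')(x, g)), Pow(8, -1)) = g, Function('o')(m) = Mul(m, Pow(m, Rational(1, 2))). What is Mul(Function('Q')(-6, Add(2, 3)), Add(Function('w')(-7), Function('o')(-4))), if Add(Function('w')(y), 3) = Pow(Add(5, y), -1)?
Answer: Add(140, Mul(320, I)) ≈ Add(140.00, Mul(320.00, I))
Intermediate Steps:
Function('o')(m) = Pow(m, Rational(3, 2))
Function('Q')(x, g) = Mul(-8, g)
Function('w')(y) = Add(-3, Pow(Add(5, y), -1))
Mul(Function('Q')(-6, Add(2, 3)), Add(Function('w')(-7), Function('o')(-4))) = Mul(Mul(-8, Add(2, 3)), Add(Mul(Pow(Add(5, -7), -1), Add(-14, Mul(-3, -7))), Pow(-4, Rational(3, 2)))) = Mul(Mul(-8, 5), Add(Mul(Pow(-2, -1), Add(-14, 21)), Mul(-8, I))) = Mul(-40, Add(Mul(Rational(-1, 2), 7), Mul(-8, I))) = Mul(-40, Add(Rational(-7, 2), Mul(-8, I))) = Add(140, Mul(320, I))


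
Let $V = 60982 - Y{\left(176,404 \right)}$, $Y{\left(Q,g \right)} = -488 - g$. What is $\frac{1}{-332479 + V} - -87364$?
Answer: $\frac{23641135219}{270605} \approx 87364.0$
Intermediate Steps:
$V = 61874$ ($V = 60982 - \left(-488 - 404\right) = 60982 - -892 = 60982 + 892 = 61874$)
$\frac{1}{-332479 + V} - -87364 = \frac{1}{-332479 + 61874} - -87364 = \frac{1}{-270605} + 87364 = - \frac{1}{270605} + 87364 = \frac{23641135219}{270605}$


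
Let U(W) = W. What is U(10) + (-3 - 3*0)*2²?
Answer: -2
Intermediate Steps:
U(10) + (-3 - 3*0)*2² = 10 + (-3 - 3*0)*2² = 10 + (-3 + 0)*4 = 10 - 3*4 = 10 - 12 = -2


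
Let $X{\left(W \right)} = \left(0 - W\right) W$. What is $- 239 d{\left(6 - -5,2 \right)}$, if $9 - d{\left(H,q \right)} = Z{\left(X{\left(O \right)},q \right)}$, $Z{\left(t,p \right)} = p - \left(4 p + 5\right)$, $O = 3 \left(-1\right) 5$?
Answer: $-4780$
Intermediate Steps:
$O = -15$ ($O = \left(-3\right) 5 = -15$)
$X{\left(W \right)} = - W^{2}$ ($X{\left(W \right)} = - W W = - W^{2}$)
$Z{\left(t,p \right)} = -5 - 3 p$ ($Z{\left(t,p \right)} = p - \left(5 + 4 p\right) = -5 - 3 p$)
$d{\left(H,q \right)} = 14 + 3 q$ ($d{\left(H,q \right)} = 9 - \left(-5 - 3 q\right) = 9 + \left(5 + 3 q\right) = 14 + 3 q$)
$- 239 d{\left(6 - -5,2 \right)} = - 239 \left(14 + 3 \cdot 2\right) = - 239 \left(14 + 6\right) = \left(-239\right) 20 = -4780$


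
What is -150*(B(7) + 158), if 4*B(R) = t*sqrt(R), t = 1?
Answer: -23700 - 75*sqrt(7)/2 ≈ -23799.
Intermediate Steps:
B(R) = sqrt(R)/4 (B(R) = (1*sqrt(R))/4 = sqrt(R)/4)
-150*(B(7) + 158) = -150*(sqrt(7)/4 + 158) = -150*(158 + sqrt(7)/4) = -23700 - 75*sqrt(7)/2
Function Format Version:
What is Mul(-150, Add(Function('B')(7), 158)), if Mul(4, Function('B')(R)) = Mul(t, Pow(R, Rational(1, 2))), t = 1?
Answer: Add(-23700, Mul(Rational(-75, 2), Pow(7, Rational(1, 2)))) ≈ -23799.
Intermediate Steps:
Function('B')(R) = Mul(Rational(1, 4), Pow(R, Rational(1, 2))) (Function('B')(R) = Mul(Rational(1, 4), Mul(1, Pow(R, Rational(1, 2)))) = Mul(Rational(1, 4), Pow(R, Rational(1, 2))))
Mul(-150, Add(Function('B')(7), 158)) = Mul(-150, Add(Mul(Rational(1, 4), Pow(7, Rational(1, 2))), 158)) = Mul(-150, Add(158, Mul(Rational(1, 4), Pow(7, Rational(1, 2))))) = Add(-23700, Mul(Rational(-75, 2), Pow(7, Rational(1, 2))))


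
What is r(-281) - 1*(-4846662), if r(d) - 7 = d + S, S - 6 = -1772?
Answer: 4844622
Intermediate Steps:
S = -1766 (S = 6 - 1772 = -1766)
r(d) = -1759 + d (r(d) = 7 + (d - 1766) = 7 + (-1766 + d) = -1759 + d)
r(-281) - 1*(-4846662) = (-1759 - 281) - 1*(-4846662) = -2040 + 4846662 = 4844622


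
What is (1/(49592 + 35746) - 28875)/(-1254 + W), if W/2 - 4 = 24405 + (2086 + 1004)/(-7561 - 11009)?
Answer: -1525299409631/2512513715580 ≈ -0.60708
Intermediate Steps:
W = 30218136/619 (W = 8 + 2*(24405 + (2086 + 1004)/(-7561 - 11009)) = 8 + 2*(24405 + 3090/(-18570)) = 8 + 2*(24405 + 3090*(-1/18570)) = 8 + 2*(24405 - 103/619) = 8 + 2*(15106592/619) = 8 + 30213184/619 = 30218136/619 ≈ 48818.)
(1/(49592 + 35746) - 28875)/(-1254 + W) = (1/(49592 + 35746) - 28875)/(-1254 + 30218136/619) = (1/85338 - 28875)/(29441910/619) = (1/85338 - 28875)*(619/29441910) = -2464134749/85338*619/29441910 = -1525299409631/2512513715580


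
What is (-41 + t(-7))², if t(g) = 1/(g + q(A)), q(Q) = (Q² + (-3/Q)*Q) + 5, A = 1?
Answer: 27225/16 ≈ 1701.6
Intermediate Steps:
q(Q) = 2 + Q² (q(Q) = (Q² - 3) + 5 = (-3 + Q²) + 5 = 2 + Q²)
t(g) = 1/(3 + g) (t(g) = 1/(g + (2 + 1²)) = 1/(g + (2 + 1)) = 1/(g + 3) = 1/(3 + g))
(-41 + t(-7))² = (-41 + 1/(3 - 7))² = (-41 + 1/(-4))² = (-41 - ¼)² = (-165/4)² = 27225/16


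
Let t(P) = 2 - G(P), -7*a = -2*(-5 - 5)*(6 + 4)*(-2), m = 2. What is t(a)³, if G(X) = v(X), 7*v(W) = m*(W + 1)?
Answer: -367061696/117649 ≈ -3120.0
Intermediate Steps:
v(W) = 2/7 + 2*W/7 (v(W) = (2*(W + 1))/7 = (2*(1 + W))/7 = (2 + 2*W)/7 = 2/7 + 2*W/7)
a = 400/7 (a = -(-2*(-5 - 5)*(6 + 4))*(-2)/7 = -(-(-20)*10)*(-2)/7 = -(-2*(-100))*(-2)/7 = -200*(-2)/7 = -⅐*(-400) = 400/7 ≈ 57.143)
G(X) = 2/7 + 2*X/7
t(P) = 12/7 - 2*P/7 (t(P) = 2 - (2/7 + 2*P/7) = 2 + (-2/7 - 2*P/7) = 12/7 - 2*P/7)
t(a)³ = (12/7 - 2/7*400/7)³ = (12/7 - 800/49)³ = (-716/49)³ = -367061696/117649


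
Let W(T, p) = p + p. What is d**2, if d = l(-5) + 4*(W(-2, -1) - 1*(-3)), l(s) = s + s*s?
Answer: 576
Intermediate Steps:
l(s) = s + s**2
W(T, p) = 2*p
d = 24 (d = -5*(1 - 5) + 4*(2*(-1) - 1*(-3)) = -5*(-4) + 4*(-2 + 3) = 20 + 4*1 = 20 + 4 = 24)
d**2 = 24**2 = 576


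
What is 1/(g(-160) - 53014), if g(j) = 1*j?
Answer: -1/53174 ≈ -1.8806e-5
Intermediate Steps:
g(j) = j
1/(g(-160) - 53014) = 1/(-160 - 53014) = 1/(-53174) = -1/53174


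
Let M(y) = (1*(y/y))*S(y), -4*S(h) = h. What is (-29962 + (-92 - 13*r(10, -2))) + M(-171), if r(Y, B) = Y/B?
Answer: -119785/4 ≈ -29946.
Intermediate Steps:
S(h) = -h/4
M(y) = -y/4 (M(y) = (1*(y/y))*(-y/4) = (1*1)*(-y/4) = 1*(-y/4) = -y/4)
(-29962 + (-92 - 13*r(10, -2))) + M(-171) = (-29962 + (-92 - 130/(-2))) - 1/4*(-171) = (-29962 + (-92 - 130*(-1)/2)) + 171/4 = (-29962 + (-92 - 13*(-5))) + 171/4 = (-29962 + (-92 + 65)) + 171/4 = (-29962 - 27) + 171/4 = -29989 + 171/4 = -119785/4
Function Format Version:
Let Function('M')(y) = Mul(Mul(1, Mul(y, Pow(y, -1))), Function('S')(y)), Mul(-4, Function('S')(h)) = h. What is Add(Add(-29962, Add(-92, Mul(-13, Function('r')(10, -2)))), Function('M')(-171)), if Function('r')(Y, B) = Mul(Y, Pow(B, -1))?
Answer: Rational(-119785, 4) ≈ -29946.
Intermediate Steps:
Function('S')(h) = Mul(Rational(-1, 4), h)
Function('M')(y) = Mul(Rational(-1, 4), y) (Function('M')(y) = Mul(Mul(1, Mul(y, Pow(y, -1))), Mul(Rational(-1, 4), y)) = Mul(Mul(1, 1), Mul(Rational(-1, 4), y)) = Mul(1, Mul(Rational(-1, 4), y)) = Mul(Rational(-1, 4), y))
Add(Add(-29962, Add(-92, Mul(-13, Function('r')(10, -2)))), Function('M')(-171)) = Add(Add(-29962, Add(-92, Mul(-13, Mul(10, Pow(-2, -1))))), Mul(Rational(-1, 4), -171)) = Add(Add(-29962, Add(-92, Mul(-13, Mul(10, Rational(-1, 2))))), Rational(171, 4)) = Add(Add(-29962, Add(-92, Mul(-13, -5))), Rational(171, 4)) = Add(Add(-29962, Add(-92, 65)), Rational(171, 4)) = Add(Add(-29962, -27), Rational(171, 4)) = Add(-29989, Rational(171, 4)) = Rational(-119785, 4)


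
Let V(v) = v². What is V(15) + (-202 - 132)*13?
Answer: -4117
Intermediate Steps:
V(15) + (-202 - 132)*13 = 15² + (-202 - 132)*13 = 225 - 334*13 = 225 - 4342 = -4117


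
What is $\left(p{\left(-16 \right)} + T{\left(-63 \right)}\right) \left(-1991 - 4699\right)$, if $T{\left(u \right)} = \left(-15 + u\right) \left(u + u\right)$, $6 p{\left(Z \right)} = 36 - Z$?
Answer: $-65807300$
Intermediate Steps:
$p{\left(Z \right)} = 6 - \frac{Z}{6}$ ($p{\left(Z \right)} = \frac{36 - Z}{6} = 6 - \frac{Z}{6}$)
$T{\left(u \right)} = 2 u \left(-15 + u\right)$ ($T{\left(u \right)} = \left(-15 + u\right) 2 u = 2 u \left(-15 + u\right)$)
$\left(p{\left(-16 \right)} + T{\left(-63 \right)}\right) \left(-1991 - 4699\right) = \left(\left(6 - - \frac{8}{3}\right) + 2 \left(-63\right) \left(-15 - 63\right)\right) \left(-1991 - 4699\right) = \left(\left(6 + \frac{8}{3}\right) + 2 \left(-63\right) \left(-78\right)\right) \left(-6690\right) = \left(\frac{26}{3} + 9828\right) \left(-6690\right) = \frac{29510}{3} \left(-6690\right) = -65807300$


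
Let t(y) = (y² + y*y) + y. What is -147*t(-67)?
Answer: -1309917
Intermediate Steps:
t(y) = y + 2*y² (t(y) = (y² + y²) + y = 2*y² + y = y + 2*y²)
-147*t(-67) = -(-9849)*(1 + 2*(-67)) = -(-9849)*(1 - 134) = -(-9849)*(-133) = -147*8911 = -1309917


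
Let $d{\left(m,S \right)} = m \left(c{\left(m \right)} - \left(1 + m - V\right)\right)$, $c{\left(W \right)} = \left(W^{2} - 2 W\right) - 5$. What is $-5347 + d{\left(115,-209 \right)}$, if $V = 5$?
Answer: $1475738$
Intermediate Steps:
$c{\left(W \right)} = -5 + W^{2} - 2 W$
$d{\left(m,S \right)} = m \left(-1 + m^{2} - 3 m\right)$ ($d{\left(m,S \right)} = m \left(\left(-5 + m^{2} - 2 m\right) - \left(-4 + m\right)\right) = m \left(-1 + m^{2} - 3 m\right)$)
$-5347 + d{\left(115,-209 \right)} = -5347 + 115 \left(-1 + 115^{2} - 345\right) = -5347 + 115 \left(-1 + 13225 - 345\right) = -5347 + 115 \cdot 12879 = -5347 + 1481085 = 1475738$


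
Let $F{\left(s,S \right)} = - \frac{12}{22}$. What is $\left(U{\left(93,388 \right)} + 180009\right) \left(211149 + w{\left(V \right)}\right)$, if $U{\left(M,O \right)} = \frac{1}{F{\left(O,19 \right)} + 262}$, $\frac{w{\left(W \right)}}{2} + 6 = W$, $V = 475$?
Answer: $\frac{109798690152865}{2876} \approx 3.8178 \cdot 10^{10}$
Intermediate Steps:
$F{\left(s,S \right)} = - \frac{6}{11}$ ($F{\left(s,S \right)} = \left(-12\right) \frac{1}{22} = - \frac{6}{11}$)
$w{\left(W \right)} = -12 + 2 W$
$U{\left(M,O \right)} = \frac{11}{2876}$ ($U{\left(M,O \right)} = \frac{1}{- \frac{6}{11} + 262} = \frac{1}{\frac{2876}{11}} = \frac{11}{2876}$)
$\left(U{\left(93,388 \right)} + 180009\right) \left(211149 + w{\left(V \right)}\right) = \left(\frac{11}{2876} + 180009\right) \left(211149 + \left(-12 + 2 \cdot 475\right)\right) = \frac{517705895 \left(211149 + \left(-12 + 950\right)\right)}{2876} = \frac{517705895 \left(211149 + 938\right)}{2876} = \frac{517705895}{2876} \cdot 212087 = \frac{109798690152865}{2876}$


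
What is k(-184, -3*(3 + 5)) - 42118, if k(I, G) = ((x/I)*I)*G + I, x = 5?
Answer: -42422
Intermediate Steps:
k(I, G) = I + 5*G (k(I, G) = ((5/I)*I)*G + I = 5*G + I = I + 5*G)
k(-184, -3*(3 + 5)) - 42118 = (-184 + 5*(-3*(3 + 5))) - 42118 = (-184 + 5*(-3*8)) - 42118 = (-184 + 5*(-24)) - 42118 = (-184 - 120) - 42118 = -304 - 42118 = -42422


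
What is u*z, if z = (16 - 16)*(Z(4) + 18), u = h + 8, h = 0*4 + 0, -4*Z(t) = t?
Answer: 0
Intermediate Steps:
Z(t) = -t/4
h = 0 (h = 0 + 0 = 0)
u = 8 (u = 0 + 8 = 8)
z = 0 (z = (16 - 16)*(-1/4*4 + 18) = 0*(-1 + 18) = 0*17 = 0)
u*z = 8*0 = 0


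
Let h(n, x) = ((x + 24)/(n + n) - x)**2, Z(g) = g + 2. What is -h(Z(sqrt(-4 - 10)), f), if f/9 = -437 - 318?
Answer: 9*(-241011791*I - 61635180*sqrt(14))/(8*(2*sqrt(14) + 5*I)) ≈ -4.0706e+7 - 9.0344e+6*I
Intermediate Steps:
Z(g) = 2 + g
f = -6795 (f = 9*(-437 - 318) = 9*(-755) = -6795)
h(n, x) = (-x + (24 + x)/(2*n))**2 (h(n, x) = ((24 + x)/((2*n)) - x)**2 = ((24 + x)*(1/(2*n)) - x)**2 = ((24 + x)/(2*n) - x)**2 = (-x + (24 + x)/(2*n))**2)
-h(Z(sqrt(-4 - 10)), f) = -(24 - 6795 - 2*(2 + sqrt(-4 - 10))*(-6795))**2/(4*(2 + sqrt(-4 - 10))**2) = -(24 - 6795 - 2*(2 + sqrt(-14))*(-6795))**2/(4*(2 + sqrt(-14))**2) = -(24 - 6795 - 2*(2 + I*sqrt(14))*(-6795))**2/(4*(2 + I*sqrt(14))**2) = -(24 - 6795 + (27180 + 13590*I*sqrt(14)))**2/(4*(2 + I*sqrt(14))**2) = -(20409 + 13590*I*sqrt(14))**2/(4*(2 + I*sqrt(14))**2)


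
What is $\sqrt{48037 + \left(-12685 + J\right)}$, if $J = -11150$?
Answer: $\sqrt{24202} \approx 155.57$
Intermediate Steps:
$\sqrt{48037 + \left(-12685 + J\right)} = \sqrt{48037 - 23835} = \sqrt{24202}$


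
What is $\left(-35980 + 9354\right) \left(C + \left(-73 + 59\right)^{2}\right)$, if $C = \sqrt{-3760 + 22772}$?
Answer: $-5218696 - 372764 \sqrt{97} \approx -8.89 \cdot 10^{6}$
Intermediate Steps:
$C = 14 \sqrt{97}$ ($C = \sqrt{19012} = 14 \sqrt{97} \approx 137.88$)
$\left(-35980 + 9354\right) \left(C + \left(-73 + 59\right)^{2}\right) = \left(-35980 + 9354\right) \left(14 \sqrt{97} + \left(-73 + 59\right)^{2}\right) = - 26626 \left(14 \sqrt{97} + \left(-14\right)^{2}\right) = - 26626 \left(14 \sqrt{97} + 196\right) = - 26626 \left(196 + 14 \sqrt{97}\right) = -5218696 - 372764 \sqrt{97}$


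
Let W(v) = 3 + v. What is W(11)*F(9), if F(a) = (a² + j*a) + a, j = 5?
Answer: 1890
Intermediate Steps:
F(a) = a² + 6*a (F(a) = (a² + 5*a) + a = a² + 6*a)
W(11)*F(9) = (3 + 11)*(9*(6 + 9)) = 14*(9*15) = 14*135 = 1890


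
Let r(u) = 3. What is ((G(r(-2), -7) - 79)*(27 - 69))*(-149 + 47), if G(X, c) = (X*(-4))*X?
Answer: -492660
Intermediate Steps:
G(X, c) = -4*X² (G(X, c) = (-4*X)*X = -4*X²)
((G(r(-2), -7) - 79)*(27 - 69))*(-149 + 47) = ((-4*3² - 79)*(27 - 69))*(-149 + 47) = ((-4*9 - 79)*(-42))*(-102) = ((-36 - 79)*(-42))*(-102) = -115*(-42)*(-102) = 4830*(-102) = -492660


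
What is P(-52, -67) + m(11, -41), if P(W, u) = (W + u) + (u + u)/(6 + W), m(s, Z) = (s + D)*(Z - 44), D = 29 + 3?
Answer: -86735/23 ≈ -3771.1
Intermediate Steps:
D = 32
m(s, Z) = (-44 + Z)*(32 + s) (m(s, Z) = (s + 32)*(Z - 44) = (32 + s)*(-44 + Z) = (-44 + Z)*(32 + s))
P(W, u) = W + u + 2*u/(6 + W) (P(W, u) = (W + u) + (2*u)/(6 + W) = (W + u) + 2*u/(6 + W) = W + u + 2*u/(6 + W))
P(-52, -67) + m(11, -41) = ((-52)**2 + 6*(-52) + 8*(-67) - 52*(-67))/(6 - 52) + (-1408 - 44*11 + 32*(-41) - 41*11) = (2704 - 312 - 536 + 3484)/(-46) + (-1408 - 484 - 1312 - 451) = -1/46*5340 - 3655 = -2670/23 - 3655 = -86735/23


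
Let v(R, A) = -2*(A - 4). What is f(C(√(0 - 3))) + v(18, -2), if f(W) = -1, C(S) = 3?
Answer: 11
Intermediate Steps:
v(R, A) = 8 - 2*A (v(R, A) = -2*(-4 + A) = 8 - 2*A)
f(C(√(0 - 3))) + v(18, -2) = -1 + (8 - 2*(-2)) = -1 + (8 + 4) = -1 + 12 = 11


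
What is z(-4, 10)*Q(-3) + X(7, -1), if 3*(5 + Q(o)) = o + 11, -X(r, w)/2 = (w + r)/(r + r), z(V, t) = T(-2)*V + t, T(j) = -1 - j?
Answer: -104/7 ≈ -14.857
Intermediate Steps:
z(V, t) = V + t (z(V, t) = (-1 - 1*(-2))*V + t = (-1 + 2)*V + t = 1*V + t = V + t)
X(r, w) = -(r + w)/r (X(r, w) = -2*(w + r)/(r + r) = -2*(r + w)/(2*r) = -2*(r + w)*1/(2*r) = -(r + w)/r)
Q(o) = -4/3 + o/3 (Q(o) = -5 + (o + 11)/3 = -5 + (11 + o)/3 = -5 + (11/3 + o/3) = -4/3 + o/3)
z(-4, 10)*Q(-3) + X(7, -1) = (-4 + 10)*(-4/3 + (1/3)*(-3)) + (-1*7 - 1*(-1))/7 = 6*(-4/3 - 1) + (-7 + 1)/7 = 6*(-7/3) + (1/7)*(-6) = -14 - 6/7 = -104/7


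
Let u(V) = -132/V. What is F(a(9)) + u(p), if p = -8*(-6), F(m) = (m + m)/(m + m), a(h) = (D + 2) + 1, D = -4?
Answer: -7/4 ≈ -1.7500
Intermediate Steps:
a(h) = -1 (a(h) = (-4 + 2) + 1 = -2 + 1 = -1)
F(m) = 1 (F(m) = (2*m)/((2*m)) = (2*m)*(1/(2*m)) = 1)
p = 48
F(a(9)) + u(p) = 1 - 132/48 = 1 - 132*1/48 = 1 - 11/4 = -7/4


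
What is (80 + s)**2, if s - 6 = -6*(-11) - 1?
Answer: 22801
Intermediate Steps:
s = 71 (s = 6 + (-6*(-11) - 1) = 6 + (66 - 1) = 6 + 65 = 71)
(80 + s)**2 = (80 + 71)**2 = 151**2 = 22801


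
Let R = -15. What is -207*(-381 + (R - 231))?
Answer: 129789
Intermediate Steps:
-207*(-381 + (R - 231)) = -207*(-381 + (-15 - 231)) = -207*(-381 - 246) = -207*(-627) = 129789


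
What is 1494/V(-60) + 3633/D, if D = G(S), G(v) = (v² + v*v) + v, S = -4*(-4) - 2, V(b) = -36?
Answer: -944/29 ≈ -32.552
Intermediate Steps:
S = 14 (S = 16 - 2 = 14)
G(v) = v + 2*v² (G(v) = (v² + v²) + v = 2*v² + v = v + 2*v²)
D = 406 (D = 14*(1 + 2*14) = 14*(1 + 28) = 14*29 = 406)
1494/V(-60) + 3633/D = 1494/(-36) + 3633/406 = 1494*(-1/36) + 3633*(1/406) = -83/2 + 519/58 = -944/29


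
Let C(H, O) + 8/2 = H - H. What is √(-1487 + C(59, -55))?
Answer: I*√1491 ≈ 38.613*I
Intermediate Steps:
C(H, O) = -4 (C(H, O) = -4 + (H - H) = -4 + 0 = -4)
√(-1487 + C(59, -55)) = √(-1487 - 4) = √(-1491) = I*√1491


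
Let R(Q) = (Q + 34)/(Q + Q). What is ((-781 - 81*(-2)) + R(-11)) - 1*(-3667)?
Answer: 67033/22 ≈ 3047.0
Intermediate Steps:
R(Q) = (34 + Q)/(2*Q) (R(Q) = (34 + Q)/((2*Q)) = (34 + Q)*(1/(2*Q)) = (34 + Q)/(2*Q))
((-781 - 81*(-2)) + R(-11)) - 1*(-3667) = ((-781 - 81*(-2)) + (1/2)*(34 - 11)/(-11)) - 1*(-3667) = ((-781 + 162) + (1/2)*(-1/11)*23) + 3667 = (-619 - 23/22) + 3667 = -13641/22 + 3667 = 67033/22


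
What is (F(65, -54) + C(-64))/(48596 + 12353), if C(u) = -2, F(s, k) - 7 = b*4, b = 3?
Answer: 17/60949 ≈ 0.00027892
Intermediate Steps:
F(s, k) = 19 (F(s, k) = 7 + 3*4 = 7 + 12 = 19)
(F(65, -54) + C(-64))/(48596 + 12353) = (19 - 2)/(48596 + 12353) = 17/60949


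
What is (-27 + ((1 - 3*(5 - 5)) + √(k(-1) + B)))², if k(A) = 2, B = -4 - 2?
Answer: 672 - 104*I ≈ 672.0 - 104.0*I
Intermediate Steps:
B = -6
(-27 + ((1 - 3*(5 - 5)) + √(k(-1) + B)))² = (-27 + ((1 - 3*(5 - 5)) + √(2 - 6)))² = (-27 + ((1 - 3*0) + √(-4)))² = (-27 + ((1 + 0) + 2*I))² = (-27 + (1 + 2*I))² = (-26 + 2*I)²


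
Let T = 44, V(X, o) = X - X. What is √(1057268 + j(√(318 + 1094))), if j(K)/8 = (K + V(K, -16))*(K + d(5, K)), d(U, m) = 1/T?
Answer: 2*√(32324061 + 11*√353)/11 ≈ 1033.7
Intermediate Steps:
V(X, o) = 0
d(U, m) = 1/44
j(K) = 8*K*(1/44 + K) (j(K) = 8*((K + 0)*(K + 1/44)) = 8*(K*(1/44 + K)) = 8*K*(1/44 + K))
√(1057268 + j(√(318 + 1094))) = √(1057268 + 2*√(318 + 1094)*(1 + 44*√(318 + 1094))/11) = √(1057268 + 2*√1412*(1 + 44*√1412)/11) = √(1057268 + 2*(2*√353)*(1 + 44*(2*√353))/11) = √(1057268 + 2*(2*√353)*(1 + 88*√353)/11) = √(1057268 + 4*√353*(1 + 88*√353)/11)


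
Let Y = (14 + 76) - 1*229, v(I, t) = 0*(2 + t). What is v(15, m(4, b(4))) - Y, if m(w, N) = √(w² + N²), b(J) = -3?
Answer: 139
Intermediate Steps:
m(w, N) = √(N² + w²)
v(I, t) = 0
Y = -139 (Y = 90 - 229 = -139)
v(15, m(4, b(4))) - Y = 0 - 1*(-139) = 0 + 139 = 139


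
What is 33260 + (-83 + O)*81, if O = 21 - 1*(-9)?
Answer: 28967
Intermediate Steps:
O = 30 (O = 21 + 9 = 30)
33260 + (-83 + O)*81 = 33260 + (-83 + 30)*81 = 33260 - 53*81 = 33260 - 4293 = 28967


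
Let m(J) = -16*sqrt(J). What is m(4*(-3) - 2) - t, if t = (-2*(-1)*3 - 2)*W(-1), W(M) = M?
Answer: 4 - 16*I*sqrt(14) ≈ 4.0 - 59.867*I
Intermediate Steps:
t = -4 (t = (-2*(-1)*3 - 2)*(-1) = (2*3 - 2)*(-1) = (6 - 2)*(-1) = 4*(-1) = -4)
m(4*(-3) - 2) - t = -16*sqrt(4*(-3) - 2) - 1*(-4) = -16*sqrt(-12 - 2) + 4 = -16*I*sqrt(14) + 4 = 4 - 16*I*sqrt(14)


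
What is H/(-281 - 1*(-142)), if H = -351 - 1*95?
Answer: 446/139 ≈ 3.2086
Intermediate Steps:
H = -446 (H = -351 - 95 = -446)
H/(-281 - 1*(-142)) = -446/(-281 - 1*(-142)) = -446/(-281 + 142) = -446/(-139) = -446*(-1/139) = 446/139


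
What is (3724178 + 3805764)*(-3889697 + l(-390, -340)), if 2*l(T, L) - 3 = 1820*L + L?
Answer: -31620225657601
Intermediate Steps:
l(T, L) = 3/2 + 1821*L/2 (l(T, L) = 3/2 + (1820*L + L)/2 = 3/2 + (1821*L)/2 = 3/2 + 1821*L/2)
(3724178 + 3805764)*(-3889697 + l(-390, -340)) = (3724178 + 3805764)*(-3889697 + (3/2 + (1821/2)*(-340))) = 7529942*(-3889697 + (3/2 - 309570)) = 7529942*(-3889697 - 619137/2) = 7529942*(-8398531/2) = -31620225657601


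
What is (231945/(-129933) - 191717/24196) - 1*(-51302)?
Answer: 53751908379985/1047952956 ≈ 51292.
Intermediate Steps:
(231945/(-129933) - 191717/24196) - 1*(-51302) = (231945*(-1/129933) - 191717*1/24196) + 51302 = (-77315/43311 - 191717/24196) + 51302 = -10174168727/1047952956 + 51302 = 53751908379985/1047952956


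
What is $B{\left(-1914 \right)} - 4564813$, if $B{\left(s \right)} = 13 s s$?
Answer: $43059335$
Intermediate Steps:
$B{\left(s \right)} = 13 s^{2}$
$B{\left(-1914 \right)} - 4564813 = 13 \left(-1914\right)^{2} - 4564813 = 13 \cdot 3663396 - 4564813 = 47624148 - 4564813 = 43059335$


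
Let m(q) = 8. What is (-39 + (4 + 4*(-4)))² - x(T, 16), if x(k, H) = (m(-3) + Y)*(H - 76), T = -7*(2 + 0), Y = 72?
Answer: 7401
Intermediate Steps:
T = -14 (T = -7*2 = -14)
x(k, H) = -6080 + 80*H (x(k, H) = (8 + 72)*(H - 76) = 80*(-76 + H) = -6080 + 80*H)
(-39 + (4 + 4*(-4)))² - x(T, 16) = (-39 + (4 + 4*(-4)))² - (-6080 + 80*16) = (-39 + (4 - 16))² - (-6080 + 1280) = (-39 - 12)² - 1*(-4800) = (-51)² + 4800 = 2601 + 4800 = 7401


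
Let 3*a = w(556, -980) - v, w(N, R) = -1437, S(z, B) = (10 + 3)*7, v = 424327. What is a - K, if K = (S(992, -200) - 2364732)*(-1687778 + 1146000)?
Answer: -3843331840858/3 ≈ -1.2811e+12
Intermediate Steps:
S(z, B) = 91 (S(z, B) = 13*7 = 91)
K = 1281110471698 (K = (91 - 2364732)*(-1687778 + 1146000) = -2364641*(-541778) = 1281110471698)
a = -425764/3 (a = (-1437 - 1*424327)/3 = (-1437 - 424327)/3 = (⅓)*(-425764) = -425764/3 ≈ -1.4192e+5)
a - K = -425764/3 - 1*1281110471698 = -425764/3 - 1281110471698 = -3843331840858/3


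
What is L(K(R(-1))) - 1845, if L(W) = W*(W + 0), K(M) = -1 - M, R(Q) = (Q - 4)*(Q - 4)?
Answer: -1169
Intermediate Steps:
R(Q) = (-4 + Q)² (R(Q) = (-4 + Q)*(-4 + Q) = (-4 + Q)²)
L(W) = W² (L(W) = W*W = W²)
L(K(R(-1))) - 1845 = (-1 - (-4 - 1)²)² - 1845 = (-1 - 1*(-5)²)² - 1845 = (-1 - 1*25)² - 1845 = (-1 - 25)² - 1845 = (-26)² - 1845 = 676 - 1845 = -1169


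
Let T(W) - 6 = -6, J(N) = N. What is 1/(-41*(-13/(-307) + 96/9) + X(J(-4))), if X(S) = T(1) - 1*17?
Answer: -921/420040 ≈ -0.0021926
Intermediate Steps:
T(W) = 0 (T(W) = 6 - 6 = 0)
X(S) = -17 (X(S) = 0 - 1*17 = 0 - 17 = -17)
1/(-41*(-13/(-307) + 96/9) + X(J(-4))) = 1/(-41*(-13/(-307) + 96/9) - 17) = 1/(-41*(-13*(-1/307) + 96*(1/9)) - 17) = 1/(-41*(13/307 + 32/3) - 17) = 1/(-41*9863/921 - 17) = 1/(-404383/921 - 17) = 1/(-420040/921) = -921/420040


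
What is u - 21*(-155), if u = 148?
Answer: 3403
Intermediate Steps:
u - 21*(-155) = 148 - 21*(-155) = 148 + 3255 = 3403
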